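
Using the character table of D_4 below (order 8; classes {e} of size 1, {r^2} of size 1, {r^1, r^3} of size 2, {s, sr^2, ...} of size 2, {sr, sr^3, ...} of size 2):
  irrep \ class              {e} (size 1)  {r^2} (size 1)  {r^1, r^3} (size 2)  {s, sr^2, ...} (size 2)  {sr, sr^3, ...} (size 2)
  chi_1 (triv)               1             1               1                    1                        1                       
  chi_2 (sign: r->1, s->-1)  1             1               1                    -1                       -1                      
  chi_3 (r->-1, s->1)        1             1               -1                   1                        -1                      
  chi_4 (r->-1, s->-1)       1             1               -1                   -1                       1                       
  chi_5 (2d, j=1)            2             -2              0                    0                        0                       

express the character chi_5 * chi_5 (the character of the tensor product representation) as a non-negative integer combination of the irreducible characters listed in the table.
chi_5 tensor chi_5 = chi_1 + chi_2 + chi_3 + chi_4 (all other irreducibles have multiplicity 0).

Details: The character of a tensor product is the pointwise product (chi_5 * chi_5)(C) = chi_5(C) * chi_5(C):
  {e}: (2)*(2), {r^2}: (-2)*(-2), {r^1, r^3}: (0)*(0), {s, sr^2, ...}: (0)*(0), {sr, sr^3, ...}: (0)*(0)
so (chi_5 * chi_5) takes values
  {e} -> 4, {r^2} -> 4, {r^1, r^3} -> 0, {s, sr^2, ...} -> 0, {sr, sr^3, ...} -> 0.
Now take the inner product of this character with each irreducible chi from the table, <chi_5*chi_5, chi> = (1/8) sum_C |C| (chi_5*chi_5)(C) conj(chi(C)):
  <chi_5*chi_5, chi_1> = (1/8)[1*(4)*conj(1) + 1*(4)*conj(1) + 2*(0)*conj(1) + 2*(0)*conj(1) + 2*(0)*conj(1)]
      = (1/8)[(4) + (4) + (0) + (0) + (0)] = 8/8 = 1
  <chi_5*chi_5, chi_2> = (1/8)[1*(4)*conj(1) + 1*(4)*conj(1) + 2*(0)*conj(1) + 2*(0)*conj(-1) + 2*(0)*conj(-1)]
      = (1/8)[(4) + (4) + (0) + (0) + (0)] = 8/8 = 1
  <chi_5*chi_5, chi_3> = (1/8)[1*(4)*conj(1) + 1*(4)*conj(1) + 2*(0)*conj(-1) + 2*(0)*conj(1) + 2*(0)*conj(-1)]
      = (1/8)[(4) + (4) + (0) + (0) + (0)] = 8/8 = 1
  <chi_5*chi_5, chi_4> = (1/8)[1*(4)*conj(1) + 1*(4)*conj(1) + 2*(0)*conj(-1) + 2*(0)*conj(-1) + 2*(0)*conj(1)]
      = (1/8)[(4) + (4) + (0) + (0) + (0)] = 8/8 = 1
  <chi_5*chi_5, chi_5> = (1/8)[1*(4)*conj(2) + 1*(4)*conj(-2) + 2*(0)*conj(0) + 2*(0)*conj(0) + 2*(0)*conj(0)]
      = (1/8)[(8) + (-8) + (0) + (0) + (0)] = 0/8 = 0
Hence the multiplicities are chi_1: 1, chi_2: 1, chi_3: 1, chi_4: 1. Dimension check: dim(chi_5)*dim(chi_5) = 2*2 = 4 and sum (mult * dim) = 1*1 + 1*1 + 1*1 + 1*1 = 4.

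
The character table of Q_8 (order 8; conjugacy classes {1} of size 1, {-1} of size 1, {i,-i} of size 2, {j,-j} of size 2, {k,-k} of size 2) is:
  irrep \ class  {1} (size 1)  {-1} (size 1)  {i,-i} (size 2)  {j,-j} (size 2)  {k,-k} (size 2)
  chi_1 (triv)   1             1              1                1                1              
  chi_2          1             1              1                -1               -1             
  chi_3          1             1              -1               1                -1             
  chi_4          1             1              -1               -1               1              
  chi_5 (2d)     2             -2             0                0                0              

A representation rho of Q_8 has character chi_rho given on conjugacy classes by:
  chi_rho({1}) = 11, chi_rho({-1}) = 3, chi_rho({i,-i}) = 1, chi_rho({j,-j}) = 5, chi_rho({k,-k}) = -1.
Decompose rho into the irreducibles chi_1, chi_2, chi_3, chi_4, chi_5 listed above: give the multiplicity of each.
Multiplicities: chi_1: 3, chi_2: 1, chi_3: 3, chi_4: 0, chi_5: 2.

Use <chi_rho, chi> = (1/|G|) sum_C |C| * chi_rho(C) * conj(chi(C)) with |G| = 8 for each irreducible chi in the table:
  <chi_rho, chi_1> = (1/8)[1*(11)*conj(1) + 1*(3)*conj(1) + 2*(1)*conj(1) + 2*(5)*conj(1) + 2*(-1)*conj(1)]
      = (1/8)[(11) + (3) + (2) + (10) + (-2)] = 24/8 = 3
  <chi_rho, chi_2> = (1/8)[1*(11)*conj(1) + 1*(3)*conj(1) + 2*(1)*conj(1) + 2*(5)*conj(-1) + 2*(-1)*conj(-1)]
      = (1/8)[(11) + (3) + (2) + (-10) + (2)] = 8/8 = 1
  <chi_rho, chi_3> = (1/8)[1*(11)*conj(1) + 1*(3)*conj(1) + 2*(1)*conj(-1) + 2*(5)*conj(1) + 2*(-1)*conj(-1)]
      = (1/8)[(11) + (3) + (-2) + (10) + (2)] = 24/8 = 3
  <chi_rho, chi_4> = (1/8)[1*(11)*conj(1) + 1*(3)*conj(1) + 2*(1)*conj(-1) + 2*(5)*conj(-1) + 2*(-1)*conj(1)]
      = (1/8)[(11) + (3) + (-2) + (-10) + (-2)] = 0/8 = 0
  <chi_rho, chi_5> = (1/8)[1*(11)*conj(2) + 1*(3)*conj(-2) + 2*(1)*conj(0) + 2*(5)*conj(0) + 2*(-1)*conj(0)]
      = (1/8)[(22) + (-6) + (0) + (0) + (0)] = 16/8 = 2
Dimension check: dim(rho) = sum (mult * dim) = 3*1 + 1*1 + 3*1 + 0*1 + 2*2 = 11 = chi_rho(e) = 11.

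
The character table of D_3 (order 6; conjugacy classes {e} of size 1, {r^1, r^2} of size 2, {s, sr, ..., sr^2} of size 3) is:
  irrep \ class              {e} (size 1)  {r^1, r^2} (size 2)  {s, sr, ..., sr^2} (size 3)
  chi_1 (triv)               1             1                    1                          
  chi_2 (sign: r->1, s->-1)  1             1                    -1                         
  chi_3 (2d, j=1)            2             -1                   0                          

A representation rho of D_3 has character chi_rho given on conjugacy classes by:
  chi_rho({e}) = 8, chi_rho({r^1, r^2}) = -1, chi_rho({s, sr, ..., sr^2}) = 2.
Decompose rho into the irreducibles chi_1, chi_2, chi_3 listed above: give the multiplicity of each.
Multiplicities: chi_1: 2, chi_2: 0, chi_3: 3.

Argument: Use <chi_rho, chi> = (1/|G|) sum_C |C| * chi_rho(C) * conj(chi(C)) with |G| = 6 for each irreducible chi in the table:
  <chi_rho, chi_1> = (1/6)[1*(8)*conj(1) + 2*(-1)*conj(1) + 3*(2)*conj(1)]
      = (1/6)[(8) + (-2) + (6)] = 12/6 = 2
  <chi_rho, chi_2> = (1/6)[1*(8)*conj(1) + 2*(-1)*conj(1) + 3*(2)*conj(-1)]
      = (1/6)[(8) + (-2) + (-6)] = 0/6 = 0
  <chi_rho, chi_3> = (1/6)[1*(8)*conj(2) + 2*(-1)*conj(-1) + 3*(2)*conj(0)]
      = (1/6)[(16) + (2) + (0)] = 18/6 = 3
Dimension check: dim(rho) = sum (mult * dim) = 2*1 + 0*1 + 3*2 = 8 = chi_rho(e) = 8.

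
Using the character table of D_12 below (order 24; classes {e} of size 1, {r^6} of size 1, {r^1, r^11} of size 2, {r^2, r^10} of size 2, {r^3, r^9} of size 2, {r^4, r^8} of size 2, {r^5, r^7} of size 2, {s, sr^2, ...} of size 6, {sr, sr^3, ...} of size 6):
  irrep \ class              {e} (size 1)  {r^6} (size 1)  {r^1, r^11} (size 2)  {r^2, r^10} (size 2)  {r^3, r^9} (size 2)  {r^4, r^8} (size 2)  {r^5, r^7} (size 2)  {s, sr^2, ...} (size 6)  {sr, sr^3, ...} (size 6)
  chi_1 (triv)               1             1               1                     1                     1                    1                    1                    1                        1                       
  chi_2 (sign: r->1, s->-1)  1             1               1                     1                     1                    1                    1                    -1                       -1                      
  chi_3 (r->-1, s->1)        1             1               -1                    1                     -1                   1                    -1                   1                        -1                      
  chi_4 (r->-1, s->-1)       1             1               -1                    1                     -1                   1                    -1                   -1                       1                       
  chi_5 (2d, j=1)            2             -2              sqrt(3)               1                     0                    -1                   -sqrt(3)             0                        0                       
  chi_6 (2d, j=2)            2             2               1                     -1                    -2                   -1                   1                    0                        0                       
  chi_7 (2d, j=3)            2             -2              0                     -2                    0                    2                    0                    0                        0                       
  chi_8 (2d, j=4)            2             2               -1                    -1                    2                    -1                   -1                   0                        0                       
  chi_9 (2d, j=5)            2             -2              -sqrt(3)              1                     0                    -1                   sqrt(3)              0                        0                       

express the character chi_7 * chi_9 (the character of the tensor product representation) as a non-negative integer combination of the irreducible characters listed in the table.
chi_7 tensor chi_9 = chi_6 + chi_8 (all other irreducibles have multiplicity 0).

Proof sketch: The character of a tensor product is the pointwise product (chi_7 * chi_9)(C) = chi_7(C) * chi_9(C):
  {e}: (2)*(2), {r^6}: (-2)*(-2), {r^1, r^11}: (0)*(-sqrt(3)), {r^2, r^10}: (-2)*(1), {r^3, r^9}: (0)*(0), {r^4, r^8}: (2)*(-1), {r^5, r^7}: (0)*(sqrt(3)), {s, sr^2, ...}: (0)*(0), {sr, sr^3, ...}: (0)*(0)
so (chi_7 * chi_9) takes values
  {e} -> 4, {r^6} -> 4, {r^1, r^11} -> 0, {r^2, r^10} -> -2, {r^3, r^9} -> 0, {r^4, r^8} -> -2, {r^5, r^7} -> 0, {s, sr^2, ...} -> 0, {sr, sr^3, ...} -> 0.
Now take the inner product of this character with each irreducible chi from the table, <chi_7*chi_9, chi> = (1/24) sum_C |C| (chi_7*chi_9)(C) conj(chi(C)):
  <chi_7*chi_9, chi_1> = (1/24)[1*(4)*conj(1) + 1*(4)*conj(1) + 2*(0)*conj(1) + 2*(-2)*conj(1) + 2*(0)*conj(1) + 2*(-2)*conj(1) + 2*(0)*conj(1) + 6*(0)*conj(1) + 6*(0)*conj(1)]
      = (1/24)[(4) + (4) + (0) + (-4) + (0) + (-4) + (0) + (0) + (0)] = 0/24 = 0
  <chi_7*chi_9, chi_2> = (1/24)[1*(4)*conj(1) + 1*(4)*conj(1) + 2*(0)*conj(1) + 2*(-2)*conj(1) + 2*(0)*conj(1) + 2*(-2)*conj(1) + 2*(0)*conj(1) + 6*(0)*conj(-1) + 6*(0)*conj(-1)]
      = (1/24)[(4) + (4) + (0) + (-4) + (0) + (-4) + (0) + (0) + (0)] = 0/24 = 0
  <chi_7*chi_9, chi_3> = (1/24)[1*(4)*conj(1) + 1*(4)*conj(1) + 2*(0)*conj(-1) + 2*(-2)*conj(1) + 2*(0)*conj(-1) + 2*(-2)*conj(1) + 2*(0)*conj(-1) + 6*(0)*conj(1) + 6*(0)*conj(-1)]
      = (1/24)[(4) + (4) + (0) + (-4) + (0) + (-4) + (0) + (0) + (0)] = 0/24 = 0
  <chi_7*chi_9, chi_4> = (1/24)[1*(4)*conj(1) + 1*(4)*conj(1) + 2*(0)*conj(-1) + 2*(-2)*conj(1) + 2*(0)*conj(-1) + 2*(-2)*conj(1) + 2*(0)*conj(-1) + 6*(0)*conj(-1) + 6*(0)*conj(1)]
      = (1/24)[(4) + (4) + (0) + (-4) + (0) + (-4) + (0) + (0) + (0)] = 0/24 = 0
  <chi_7*chi_9, chi_5> = (1/24)[1*(4)*conj(2) + 1*(4)*conj(-2) + 2*(0)*conj(sqrt(3)) + 2*(-2)*conj(1) + 2*(0)*conj(0) + 2*(-2)*conj(-1) + 2*(0)*conj(-sqrt(3)) + 6*(0)*conj(0) + 6*(0)*conj(0)]
      = (1/24)[(8) + (-8) + (0) + (-4) + (0) + (4) + (0) + (0) + (0)] = 0/24 = 0
  <chi_7*chi_9, chi_6> = (1/24)[1*(4)*conj(2) + 1*(4)*conj(2) + 2*(0)*conj(1) + 2*(-2)*conj(-1) + 2*(0)*conj(-2) + 2*(-2)*conj(-1) + 2*(0)*conj(1) + 6*(0)*conj(0) + 6*(0)*conj(0)]
      = (1/24)[(8) + (8) + (0) + (4) + (0) + (4) + (0) + (0) + (0)] = 24/24 = 1
  <chi_7*chi_9, chi_7> = (1/24)[1*(4)*conj(2) + 1*(4)*conj(-2) + 2*(0)*conj(0) + 2*(-2)*conj(-2) + 2*(0)*conj(0) + 2*(-2)*conj(2) + 2*(0)*conj(0) + 6*(0)*conj(0) + 6*(0)*conj(0)]
      = (1/24)[(8) + (-8) + (0) + (8) + (0) + (-8) + (0) + (0) + (0)] = 0/24 = 0
  <chi_7*chi_9, chi_8> = (1/24)[1*(4)*conj(2) + 1*(4)*conj(2) + 2*(0)*conj(-1) + 2*(-2)*conj(-1) + 2*(0)*conj(2) + 2*(-2)*conj(-1) + 2*(0)*conj(-1) + 6*(0)*conj(0) + 6*(0)*conj(0)]
      = (1/24)[(8) + (8) + (0) + (4) + (0) + (4) + (0) + (0) + (0)] = 24/24 = 1
  <chi_7*chi_9, chi_9> = (1/24)[1*(4)*conj(2) + 1*(4)*conj(-2) + 2*(0)*conj(-sqrt(3)) + 2*(-2)*conj(1) + 2*(0)*conj(0) + 2*(-2)*conj(-1) + 2*(0)*conj(sqrt(3)) + 6*(0)*conj(0) + 6*(0)*conj(0)]
      = (1/24)[(8) + (-8) + (0) + (-4) + (0) + (4) + (0) + (0) + (0)] = 0/24 = 0
Hence the multiplicities are chi_6: 1, chi_8: 1. Dimension check: dim(chi_7)*dim(chi_9) = 2*2 = 4 and sum (mult * dim) = 1*2 + 1*2 = 4.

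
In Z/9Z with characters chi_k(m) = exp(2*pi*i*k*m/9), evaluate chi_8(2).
chi_8(2) = zeta_9^16 = exp(-4*I*pi/9)

Details: chi_8(2) = zeta_9^(8*2) = zeta_9^16. Since zeta_9^9 = 1, this equals zeta_9^7 = exp(2*pi*i*7/9) = exp(-4*I*pi/9).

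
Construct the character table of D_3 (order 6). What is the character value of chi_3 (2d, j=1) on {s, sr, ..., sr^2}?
Conjugacy classes: {e} of size 1, {r^1, r^2} of size 2, {s, sr, ..., sr^2} of size 3.
Character table:
  irrep \ class              {e} (size 1)  {r^1, r^2} (size 2)  {s, sr, ..., sr^2} (size 3)
  chi_1 (triv)               1             1                    1                          
  chi_2 (sign: r->1, s->-1)  1             1                    -1                         
  chi_3 (2d, j=1)            2             -1                   0                          

Spot check: chi_3 (2d, j=1) on {s, sr, ..., sr^2} = 0.

Derivation: D_3 has order 2*3 = 6 with 3 conjugacy classes, hence 3 irreducibles. Sum of squared dims 1 + 1 + 4 = 6 = |G|. Linear characters come from the abelianisation; the 2-dimensional irreps have character r^k -> 2*cos(2*pi*j*k/3), reflections -> 0.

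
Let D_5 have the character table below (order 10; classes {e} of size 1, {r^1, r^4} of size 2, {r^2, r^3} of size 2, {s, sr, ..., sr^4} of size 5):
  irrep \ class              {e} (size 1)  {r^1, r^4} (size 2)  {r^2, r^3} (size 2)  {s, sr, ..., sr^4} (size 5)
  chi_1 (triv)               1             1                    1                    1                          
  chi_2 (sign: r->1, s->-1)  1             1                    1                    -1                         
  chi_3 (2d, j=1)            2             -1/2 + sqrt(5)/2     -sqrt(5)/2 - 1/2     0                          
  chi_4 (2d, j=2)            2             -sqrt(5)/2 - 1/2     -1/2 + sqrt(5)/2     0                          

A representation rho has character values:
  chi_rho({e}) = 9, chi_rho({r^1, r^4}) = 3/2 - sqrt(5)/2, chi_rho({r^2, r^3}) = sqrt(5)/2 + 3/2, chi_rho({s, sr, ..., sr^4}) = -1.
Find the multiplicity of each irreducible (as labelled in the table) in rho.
Multiplicities: chi_1: 1, chi_2: 2, chi_3: 1, chi_4: 2.

Argument: Use <chi_rho, chi> = (1/|G|) sum_C |C| * chi_rho(C) * conj(chi(C)) with |G| = 10 for each irreducible chi in the table:
  <chi_rho, chi_1> = (1/10)[1*(9)*conj(1) + 2*(3/2 - sqrt(5)/2)*conj(1) + 2*(sqrt(5)/2 + 3/2)*conj(1) + 5*(-1)*conj(1)]
      = (1/10)[(9) + (3 - sqrt(5)) + (sqrt(5) + 3) + (-5)] = 10/10 = 1
  <chi_rho, chi_2> = (1/10)[1*(9)*conj(1) + 2*(3/2 - sqrt(5)/2)*conj(1) + 2*(sqrt(5)/2 + 3/2)*conj(1) + 5*(-1)*conj(-1)]
      = (1/10)[(9) + (3 - sqrt(5)) + (sqrt(5) + 3) + (5)] = 20/10 = 2
  <chi_rho, chi_3> = (1/10)[1*(9)*conj(2) + 2*(3/2 - sqrt(5)/2)*conj(-1/2 + sqrt(5)/2) + 2*(sqrt(5)/2 + 3/2)*conj(-sqrt(5)/2 - 1/2) + 5*(-1)*conj(0)]
      = (1/10)[(18) + (-4 + 2*sqrt(5)) + (-2*sqrt(5) - 4) + (0)] = 10/10 = 1
  <chi_rho, chi_4> = (1/10)[1*(9)*conj(2) + 2*(3/2 - sqrt(5)/2)*conj(-sqrt(5)/2 - 1/2) + 2*(sqrt(5)/2 + 3/2)*conj(-1/2 + sqrt(5)/2) + 5*(-1)*conj(0)]
      = (1/10)[(18) + (1 - sqrt(5)) + (1 + sqrt(5)) + (0)] = 20/10 = 2
Dimension check: dim(rho) = sum (mult * dim) = 1*1 + 2*1 + 1*2 + 2*2 = 9 = chi_rho(e) = 9.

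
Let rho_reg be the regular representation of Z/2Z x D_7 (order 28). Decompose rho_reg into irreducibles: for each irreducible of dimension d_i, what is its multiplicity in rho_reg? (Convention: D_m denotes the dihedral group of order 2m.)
Each irreducible V_i of dimension d_i appears with multiplicity d_i, i.e. rho_reg = (direct sum over all irreducibles V_i) d_i V_i. The irreducible dimensions for Z/2Z x D_7 are 1, 1, 1, 1, 2, 2, 2, 2, 2, 2: 4 irreducibles of dimension 1, each with multiplicity 1; 6 irreducibles of dimension 2, each with multiplicity 2. Total dimension 4*1*1 + 6*2*2 = 28 = |G|.

Explanation: General theorem: in the regular representation of a finite group G, each irreducible appears with multiplicity equal to its dimension. Check: dim(rho_reg) = sum d_i^2 = 1 + 1 + 1 + 1 + 4 + 4 + 4 + 4 + 4 + 4 = 28 = |G|.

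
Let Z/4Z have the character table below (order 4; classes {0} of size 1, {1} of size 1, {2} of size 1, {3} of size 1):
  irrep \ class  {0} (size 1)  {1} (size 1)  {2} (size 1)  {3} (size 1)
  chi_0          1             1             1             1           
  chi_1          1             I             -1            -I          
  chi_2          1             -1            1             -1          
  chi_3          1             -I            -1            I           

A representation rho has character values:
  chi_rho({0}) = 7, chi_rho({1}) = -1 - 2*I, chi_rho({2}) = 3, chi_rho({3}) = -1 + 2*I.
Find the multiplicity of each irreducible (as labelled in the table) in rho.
Multiplicities: chi_0: 2, chi_1: 0, chi_2: 3, chi_3: 2.

Justification: Use <chi_rho, chi> = (1/|G|) sum_C |C| * chi_rho(C) * conj(chi(C)) with |G| = 4 for each irreducible chi in the table:
  <chi_rho, chi_0> = (1/4)[1*(7)*conj(1) + 1*(-1 - 2*I)*conj(1) + 1*(3)*conj(1) + 1*(-1 + 2*I)*conj(1)]
      = (1/4)[(7) + (-1 - 2*I) + (3) + (-1 + 2*I)] = 8/4 = 2
  <chi_rho, chi_1> = (1/4)[1*(7)*conj(1) + 1*(-1 - 2*I)*conj(I) + 1*(3)*conj(-1) + 1*(-1 + 2*I)*conj(-I)]
      = (1/4)[(7) + (-2 + I) + (-3) + (-2 - I)] = 0/4 = 0
  <chi_rho, chi_2> = (1/4)[1*(7)*conj(1) + 1*(-1 - 2*I)*conj(-1) + 1*(3)*conj(1) + 1*(-1 + 2*I)*conj(-1)]
      = (1/4)[(7) + (1 + 2*I) + (3) + (1 - 2*I)] = 12/4 = 3
  <chi_rho, chi_3> = (1/4)[1*(7)*conj(1) + 1*(-1 - 2*I)*conj(-I) + 1*(3)*conj(-1) + 1*(-1 + 2*I)*conj(I)]
      = (1/4)[(7) + (2 - I) + (-3) + (2 + I)] = 8/4 = 2
(Exp terms are combined using exp(i*s)*conj(exp(i*t)) = exp(i*(s-t)), and sums of them are collapsed using the identity that for every m > 1 the m distinct m-th roots of unity sum to 0, e.g. 1 + exp(2*I*pi/3) + exp(-2*I*pi/3) = 0.)
Dimension check: dim(rho) = sum (mult * dim) = 2*1 + 0*1 + 3*1 + 2*1 = 7 = chi_rho(e) = 7.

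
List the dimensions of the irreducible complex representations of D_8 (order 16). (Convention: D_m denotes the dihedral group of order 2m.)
Dimensions: 1, 1, 1, 1, 2, 2, 2

There are 7 irreducibles (= number of conjugacy classes). Their dimensions d_i satisfy sum d_i^2 = |G| = 16: 1 + 1 + 1 + 1 + 4 + 4 + 4 = 16.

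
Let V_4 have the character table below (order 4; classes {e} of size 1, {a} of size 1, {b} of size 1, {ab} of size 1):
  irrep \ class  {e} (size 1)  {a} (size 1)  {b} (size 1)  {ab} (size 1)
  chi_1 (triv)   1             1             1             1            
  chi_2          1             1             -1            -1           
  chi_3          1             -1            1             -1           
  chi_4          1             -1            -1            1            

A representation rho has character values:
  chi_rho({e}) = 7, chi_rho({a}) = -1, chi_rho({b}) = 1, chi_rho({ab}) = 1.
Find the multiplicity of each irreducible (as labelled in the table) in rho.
Multiplicities: chi_1: 2, chi_2: 1, chi_3: 2, chi_4: 2.

Use <chi_rho, chi> = (1/|G|) sum_C |C| * chi_rho(C) * conj(chi(C)) with |G| = 4 for each irreducible chi in the table:
  <chi_rho, chi_1> = (1/4)[1*(7)*conj(1) + 1*(-1)*conj(1) + 1*(1)*conj(1) + 1*(1)*conj(1)]
      = (1/4)[(7) + (-1) + (1) + (1)] = 8/4 = 2
  <chi_rho, chi_2> = (1/4)[1*(7)*conj(1) + 1*(-1)*conj(1) + 1*(1)*conj(-1) + 1*(1)*conj(-1)]
      = (1/4)[(7) + (-1) + (-1) + (-1)] = 4/4 = 1
  <chi_rho, chi_3> = (1/4)[1*(7)*conj(1) + 1*(-1)*conj(-1) + 1*(1)*conj(1) + 1*(1)*conj(-1)]
      = (1/4)[(7) + (1) + (1) + (-1)] = 8/4 = 2
  <chi_rho, chi_4> = (1/4)[1*(7)*conj(1) + 1*(-1)*conj(-1) + 1*(1)*conj(-1) + 1*(1)*conj(1)]
      = (1/4)[(7) + (1) + (-1) + (1)] = 8/4 = 2
Dimension check: dim(rho) = sum (mult * dim) = 2*1 + 1*1 + 2*1 + 2*1 = 7 = chi_rho(e) = 7.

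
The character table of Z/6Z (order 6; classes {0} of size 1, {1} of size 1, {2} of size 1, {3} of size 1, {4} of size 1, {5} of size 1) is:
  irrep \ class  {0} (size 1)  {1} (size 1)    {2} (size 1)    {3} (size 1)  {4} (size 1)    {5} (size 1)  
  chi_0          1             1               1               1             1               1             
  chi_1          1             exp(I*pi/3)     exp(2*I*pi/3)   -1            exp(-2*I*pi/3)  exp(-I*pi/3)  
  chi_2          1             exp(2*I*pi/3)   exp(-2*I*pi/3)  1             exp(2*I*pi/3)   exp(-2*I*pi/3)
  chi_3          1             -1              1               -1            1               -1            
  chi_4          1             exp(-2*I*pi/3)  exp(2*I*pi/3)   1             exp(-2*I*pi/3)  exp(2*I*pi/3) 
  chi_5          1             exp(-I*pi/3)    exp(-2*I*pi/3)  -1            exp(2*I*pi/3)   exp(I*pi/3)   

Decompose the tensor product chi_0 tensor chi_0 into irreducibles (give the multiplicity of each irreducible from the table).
chi_0 tensor chi_0 = chi_0 (all other irreducibles have multiplicity 0).

Derivation: The character of a tensor product is the pointwise product (chi_0 * chi_0)(C) = chi_0(C) * chi_0(C):
  {0}: (1)*(1), {1}: (1)*(1), {2}: (1)*(1), {3}: (1)*(1), {4}: (1)*(1), {5}: (1)*(1)
so (chi_0 * chi_0) takes values
  {0} -> 1, {1} -> 1, {2} -> 1, {3} -> 1, {4} -> 1, {5} -> 1.
Now take the inner product of this character with each irreducible chi from the table, <chi_0*chi_0, chi> = (1/6) sum_C |C| (chi_0*chi_0)(C) conj(chi(C)):
  <chi_0*chi_0, chi_0> = (1/6)[1*(1)*conj(1) + 1*(1)*conj(1) + 1*(1)*conj(1) + 1*(1)*conj(1) + 1*(1)*conj(1) + 1*(1)*conj(1)]
      = (1/6)[(1) + (1) + (1) + (1) + (1) + (1)] = 6/6 = 1
  <chi_0*chi_0, chi_1> = (1/6)[1*(1)*conj(1) + 1*(1)*conj(exp(I*pi/3)) + 1*(1)*conj(exp(2*I*pi/3)) + 1*(1)*conj(-1) + 1*(1)*conj(exp(-2*I*pi/3)) + 1*(1)*conj(exp(-I*pi/3))]
      = (1/6)[(1) + (exp(-I*pi/3)) + (exp(-2*I*pi/3)) + (-1) + (exp(2*I*pi/3)) + (exp(I*pi/3))] = 0/6 = 0
  <chi_0*chi_0, chi_2> = (1/6)[1*(1)*conj(1) + 1*(1)*conj(exp(2*I*pi/3)) + 1*(1)*conj(exp(-2*I*pi/3)) + 1*(1)*conj(1) + 1*(1)*conj(exp(2*I*pi/3)) + 1*(1)*conj(exp(-2*I*pi/3))]
      = (1/6)[(1) + (exp(-2*I*pi/3)) + (exp(2*I*pi/3)) + (1) + (exp(-2*I*pi/3)) + (exp(2*I*pi/3))] = 0/6 = 0
  <chi_0*chi_0, chi_3> = (1/6)[1*(1)*conj(1) + 1*(1)*conj(-1) + 1*(1)*conj(1) + 1*(1)*conj(-1) + 1*(1)*conj(1) + 1*(1)*conj(-1)]
      = (1/6)[(1) + (-1) + (1) + (-1) + (1) + (-1)] = 0/6 = 0
  <chi_0*chi_0, chi_4> = (1/6)[1*(1)*conj(1) + 1*(1)*conj(exp(-2*I*pi/3)) + 1*(1)*conj(exp(2*I*pi/3)) + 1*(1)*conj(1) + 1*(1)*conj(exp(-2*I*pi/3)) + 1*(1)*conj(exp(2*I*pi/3))]
      = (1/6)[(1) + (exp(2*I*pi/3)) + (exp(-2*I*pi/3)) + (1) + (exp(2*I*pi/3)) + (exp(-2*I*pi/3))] = 0/6 = 0
  <chi_0*chi_0, chi_5> = (1/6)[1*(1)*conj(1) + 1*(1)*conj(exp(-I*pi/3)) + 1*(1)*conj(exp(-2*I*pi/3)) + 1*(1)*conj(-1) + 1*(1)*conj(exp(2*I*pi/3)) + 1*(1)*conj(exp(I*pi/3))]
      = (1/6)[(1) + (exp(I*pi/3)) + (exp(2*I*pi/3)) + (-1) + (exp(-2*I*pi/3)) + (exp(-I*pi/3))] = 0/6 = 0
(Exp terms are combined using exp(i*s)*conj(exp(i*t)) = exp(i*(s-t)), and sums of them are collapsed using the identity that for every m > 1 the m distinct m-th roots of unity sum to 0, e.g. 1 + exp(2*I*pi/3) + exp(-2*I*pi/3) = 0.)
Hence the multiplicities are chi_0: 1. Dimension check: dim(chi_0)*dim(chi_0) = 1*1 = 1 and sum (mult * dim) = 1*1 = 1.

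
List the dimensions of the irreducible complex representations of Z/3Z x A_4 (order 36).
Dimensions: 1, 1, 1, 1, 1, 1, 1, 1, 1, 3, 3, 3

Derivation: There are 12 irreducibles (= number of conjugacy classes). Their dimensions d_i satisfy sum d_i^2 = |G| = 36: 1 + 1 + 1 + 1 + 1 + 1 + 1 + 1 + 1 + 9 + 9 + 9 = 36. (For the product with Z/3Z: each of the 3 1-dim characters of Z/3Z tensors with each irrep of A_4, giving 3 copies of each A_4-dimension.)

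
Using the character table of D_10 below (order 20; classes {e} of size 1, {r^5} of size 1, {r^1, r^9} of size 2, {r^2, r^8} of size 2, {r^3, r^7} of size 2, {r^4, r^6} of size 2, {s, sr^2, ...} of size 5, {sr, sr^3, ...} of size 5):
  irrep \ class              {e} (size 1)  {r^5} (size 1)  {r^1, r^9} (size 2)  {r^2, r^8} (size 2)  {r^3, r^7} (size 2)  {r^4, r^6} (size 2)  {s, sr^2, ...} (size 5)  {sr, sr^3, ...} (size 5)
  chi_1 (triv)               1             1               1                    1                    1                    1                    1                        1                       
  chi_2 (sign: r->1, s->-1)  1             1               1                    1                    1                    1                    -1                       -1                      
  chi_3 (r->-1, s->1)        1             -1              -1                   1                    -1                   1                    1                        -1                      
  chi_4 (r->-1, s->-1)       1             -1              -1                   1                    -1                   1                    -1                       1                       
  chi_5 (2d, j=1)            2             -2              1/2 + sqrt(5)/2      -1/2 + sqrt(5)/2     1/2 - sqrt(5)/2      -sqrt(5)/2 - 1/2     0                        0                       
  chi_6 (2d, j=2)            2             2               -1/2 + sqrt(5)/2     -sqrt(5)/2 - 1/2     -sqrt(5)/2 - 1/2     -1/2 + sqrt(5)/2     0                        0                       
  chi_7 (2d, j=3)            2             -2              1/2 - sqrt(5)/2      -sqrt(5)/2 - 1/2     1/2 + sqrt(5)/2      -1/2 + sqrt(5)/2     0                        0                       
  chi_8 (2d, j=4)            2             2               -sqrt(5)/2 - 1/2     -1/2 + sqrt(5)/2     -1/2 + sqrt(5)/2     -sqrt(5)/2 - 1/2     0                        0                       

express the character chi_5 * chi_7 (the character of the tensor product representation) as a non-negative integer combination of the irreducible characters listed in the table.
chi_5 tensor chi_7 = chi_6 + chi_8 (all other irreducibles have multiplicity 0).

Argument: The character of a tensor product is the pointwise product (chi_5 * chi_7)(C) = chi_5(C) * chi_7(C):
  {e}: (2)*(2), {r^5}: (-2)*(-2), {r^1, r^9}: (1/2 + sqrt(5)/2)*(1/2 - sqrt(5)/2), {r^2, r^8}: (-1/2 + sqrt(5)/2)*(-sqrt(5)/2 - 1/2), {r^3, r^7}: (1/2 - sqrt(5)/2)*(1/2 + sqrt(5)/2), {r^4, r^6}: (-sqrt(5)/2 - 1/2)*(-1/2 + sqrt(5)/2), {s, sr^2, ...}: (0)*(0), {sr, sr^3, ...}: (0)*(0)
so (chi_5 * chi_7) takes values
  {e} -> 4, {r^5} -> 4, {r^1, r^9} -> -1, {r^2, r^8} -> -1, {r^3, r^7} -> -1, {r^4, r^6} -> -1, {s, sr^2, ...} -> 0, {sr, sr^3, ...} -> 0.
Now take the inner product of this character with each irreducible chi from the table, <chi_5*chi_7, chi> = (1/20) sum_C |C| (chi_5*chi_7)(C) conj(chi(C)):
  <chi_5*chi_7, chi_1> = (1/20)[1*(4)*conj(1) + 1*(4)*conj(1) + 2*(-1)*conj(1) + 2*(-1)*conj(1) + 2*(-1)*conj(1) + 2*(-1)*conj(1) + 5*(0)*conj(1) + 5*(0)*conj(1)]
      = (1/20)[(4) + (4) + (-2) + (-2) + (-2) + (-2) + (0) + (0)] = 0/20 = 0
  <chi_5*chi_7, chi_2> = (1/20)[1*(4)*conj(1) + 1*(4)*conj(1) + 2*(-1)*conj(1) + 2*(-1)*conj(1) + 2*(-1)*conj(1) + 2*(-1)*conj(1) + 5*(0)*conj(-1) + 5*(0)*conj(-1)]
      = (1/20)[(4) + (4) + (-2) + (-2) + (-2) + (-2) + (0) + (0)] = 0/20 = 0
  <chi_5*chi_7, chi_3> = (1/20)[1*(4)*conj(1) + 1*(4)*conj(-1) + 2*(-1)*conj(-1) + 2*(-1)*conj(1) + 2*(-1)*conj(-1) + 2*(-1)*conj(1) + 5*(0)*conj(1) + 5*(0)*conj(-1)]
      = (1/20)[(4) + (-4) + (2) + (-2) + (2) + (-2) + (0) + (0)] = 0/20 = 0
  <chi_5*chi_7, chi_4> = (1/20)[1*(4)*conj(1) + 1*(4)*conj(-1) + 2*(-1)*conj(-1) + 2*(-1)*conj(1) + 2*(-1)*conj(-1) + 2*(-1)*conj(1) + 5*(0)*conj(-1) + 5*(0)*conj(1)]
      = (1/20)[(4) + (-4) + (2) + (-2) + (2) + (-2) + (0) + (0)] = 0/20 = 0
  <chi_5*chi_7, chi_5> = (1/20)[1*(4)*conj(2) + 1*(4)*conj(-2) + 2*(-1)*conj(1/2 + sqrt(5)/2) + 2*(-1)*conj(-1/2 + sqrt(5)/2) + 2*(-1)*conj(1/2 - sqrt(5)/2) + 2*(-1)*conj(-sqrt(5)/2 - 1/2) + 5*(0)*conj(0) + 5*(0)*conj(0)]
      = (1/20)[(8) + (-8) + (-sqrt(5) - 1) + (1 - sqrt(5)) + (-1 + sqrt(5)) + (1 + sqrt(5)) + (0) + (0)] = 0/20 = 0
  <chi_5*chi_7, chi_6> = (1/20)[1*(4)*conj(2) + 1*(4)*conj(2) + 2*(-1)*conj(-1/2 + sqrt(5)/2) + 2*(-1)*conj(-sqrt(5)/2 - 1/2) + 2*(-1)*conj(-sqrt(5)/2 - 1/2) + 2*(-1)*conj(-1/2 + sqrt(5)/2) + 5*(0)*conj(0) + 5*(0)*conj(0)]
      = (1/20)[(8) + (8) + (1 - sqrt(5)) + (1 + sqrt(5)) + (1 + sqrt(5)) + (1 - sqrt(5)) + (0) + (0)] = 20/20 = 1
  <chi_5*chi_7, chi_7> = (1/20)[1*(4)*conj(2) + 1*(4)*conj(-2) + 2*(-1)*conj(1/2 - sqrt(5)/2) + 2*(-1)*conj(-sqrt(5)/2 - 1/2) + 2*(-1)*conj(1/2 + sqrt(5)/2) + 2*(-1)*conj(-1/2 + sqrt(5)/2) + 5*(0)*conj(0) + 5*(0)*conj(0)]
      = (1/20)[(8) + (-8) + (-1 + sqrt(5)) + (1 + sqrt(5)) + (-sqrt(5) - 1) + (1 - sqrt(5)) + (0) + (0)] = 0/20 = 0
  <chi_5*chi_7, chi_8> = (1/20)[1*(4)*conj(2) + 1*(4)*conj(2) + 2*(-1)*conj(-sqrt(5)/2 - 1/2) + 2*(-1)*conj(-1/2 + sqrt(5)/2) + 2*(-1)*conj(-1/2 + sqrt(5)/2) + 2*(-1)*conj(-sqrt(5)/2 - 1/2) + 5*(0)*conj(0) + 5*(0)*conj(0)]
      = (1/20)[(8) + (8) + (1 + sqrt(5)) + (1 - sqrt(5)) + (1 - sqrt(5)) + (1 + sqrt(5)) + (0) + (0)] = 20/20 = 1
Hence the multiplicities are chi_6: 1, chi_8: 1. Dimension check: dim(chi_5)*dim(chi_7) = 2*2 = 4 and sum (mult * dim) = 1*2 + 1*2 = 4.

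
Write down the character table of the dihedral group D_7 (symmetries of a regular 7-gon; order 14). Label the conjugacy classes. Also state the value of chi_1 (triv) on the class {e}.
Conjugacy classes: {e} of size 1, {r^1, r^6} of size 2, {r^2, r^5} of size 2, {r^3, r^4} of size 2, {s, sr, ..., sr^6} of size 7.
Character table:
  irrep \ class              {e} (size 1)  {r^1, r^6} (size 2)  {r^2, r^5} (size 2)  {r^3, r^4} (size 2)  {s, sr, ..., sr^6} (size 7)
  chi_1 (triv)               1             1                    1                    1                    1                          
  chi_2 (sign: r->1, s->-1)  1             1                    1                    1                    -1                         
  chi_3 (2d, j=1)            2             2*cos(2*pi/7)        -2*cos(3*pi/7)       -2*cos(pi/7)         0                          
  chi_4 (2d, j=2)            2             -2*cos(3*pi/7)       -2*cos(pi/7)         2*cos(2*pi/7)        0                          
  chi_5 (2d, j=3)            2             -2*cos(pi/7)         2*cos(2*pi/7)        -2*cos(3*pi/7)       0                          

Spot check: chi_1 (triv) on {e} = 1.

Argument: D_7 has order 2*7 = 14 with 5 conjugacy classes, hence 5 irreducibles. Sum of squared dims 1 + 1 + 4 + 4 + 4 = 14 = |G|. Linear characters come from the abelianisation; the 2-dimensional irreps have character r^k -> 2*cos(2*pi*j*k/7), reflections -> 0.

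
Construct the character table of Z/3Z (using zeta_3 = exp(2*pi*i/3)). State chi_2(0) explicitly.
Character table of Z/3Z (irreps indexed chi_0,...,chi_2 with chi_k(m) = zeta_3^(k*m), zeta_3 = exp(2*pi*i/3)):
  irrep \ class  {0} (size 1)  {1} (size 1)    {2} (size 1)  
  chi_0          1             1               1             
  chi_1          1             exp(2*I*pi/3)   exp(-2*I*pi/3)
  chi_2          1             exp(-2*I*pi/3)  exp(2*I*pi/3) 

Spot check: chi_2(0) = zeta_3^(2*0) = zeta_3^0 = 1.

Z/3Z is abelian, so all 3 irreducible complex representations are 1-dimensional. They are given by chi_k(m) = zeta_3^(k*m) for k = 0,...,2. Row orthogonality: sum_m chi_k(m) conj(chi_l(m)) = 3 * [k = l].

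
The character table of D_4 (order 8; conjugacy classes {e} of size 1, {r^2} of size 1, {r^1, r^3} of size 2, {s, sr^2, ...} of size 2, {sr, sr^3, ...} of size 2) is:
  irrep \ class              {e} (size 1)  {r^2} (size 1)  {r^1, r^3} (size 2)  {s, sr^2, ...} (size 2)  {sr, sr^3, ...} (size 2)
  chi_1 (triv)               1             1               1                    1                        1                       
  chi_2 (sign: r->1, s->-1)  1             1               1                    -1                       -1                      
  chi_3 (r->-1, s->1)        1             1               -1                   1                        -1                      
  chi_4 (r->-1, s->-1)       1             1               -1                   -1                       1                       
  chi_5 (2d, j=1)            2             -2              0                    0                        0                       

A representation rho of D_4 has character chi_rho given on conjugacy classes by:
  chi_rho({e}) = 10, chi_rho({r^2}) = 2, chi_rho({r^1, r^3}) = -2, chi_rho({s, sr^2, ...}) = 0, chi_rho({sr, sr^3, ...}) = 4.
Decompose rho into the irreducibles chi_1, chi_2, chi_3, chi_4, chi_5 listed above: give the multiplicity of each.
Multiplicities: chi_1: 2, chi_2: 0, chi_3: 1, chi_4: 3, chi_5: 2.

Argument: Use <chi_rho, chi> = (1/|G|) sum_C |C| * chi_rho(C) * conj(chi(C)) with |G| = 8 for each irreducible chi in the table:
  <chi_rho, chi_1> = (1/8)[1*(10)*conj(1) + 1*(2)*conj(1) + 2*(-2)*conj(1) + 2*(0)*conj(1) + 2*(4)*conj(1)]
      = (1/8)[(10) + (2) + (-4) + (0) + (8)] = 16/8 = 2
  <chi_rho, chi_2> = (1/8)[1*(10)*conj(1) + 1*(2)*conj(1) + 2*(-2)*conj(1) + 2*(0)*conj(-1) + 2*(4)*conj(-1)]
      = (1/8)[(10) + (2) + (-4) + (0) + (-8)] = 0/8 = 0
  <chi_rho, chi_3> = (1/8)[1*(10)*conj(1) + 1*(2)*conj(1) + 2*(-2)*conj(-1) + 2*(0)*conj(1) + 2*(4)*conj(-1)]
      = (1/8)[(10) + (2) + (4) + (0) + (-8)] = 8/8 = 1
  <chi_rho, chi_4> = (1/8)[1*(10)*conj(1) + 1*(2)*conj(1) + 2*(-2)*conj(-1) + 2*(0)*conj(-1) + 2*(4)*conj(1)]
      = (1/8)[(10) + (2) + (4) + (0) + (8)] = 24/8 = 3
  <chi_rho, chi_5> = (1/8)[1*(10)*conj(2) + 1*(2)*conj(-2) + 2*(-2)*conj(0) + 2*(0)*conj(0) + 2*(4)*conj(0)]
      = (1/8)[(20) + (-4) + (0) + (0) + (0)] = 16/8 = 2
Dimension check: dim(rho) = sum (mult * dim) = 2*1 + 0*1 + 1*1 + 3*1 + 2*2 = 10 = chi_rho(e) = 10.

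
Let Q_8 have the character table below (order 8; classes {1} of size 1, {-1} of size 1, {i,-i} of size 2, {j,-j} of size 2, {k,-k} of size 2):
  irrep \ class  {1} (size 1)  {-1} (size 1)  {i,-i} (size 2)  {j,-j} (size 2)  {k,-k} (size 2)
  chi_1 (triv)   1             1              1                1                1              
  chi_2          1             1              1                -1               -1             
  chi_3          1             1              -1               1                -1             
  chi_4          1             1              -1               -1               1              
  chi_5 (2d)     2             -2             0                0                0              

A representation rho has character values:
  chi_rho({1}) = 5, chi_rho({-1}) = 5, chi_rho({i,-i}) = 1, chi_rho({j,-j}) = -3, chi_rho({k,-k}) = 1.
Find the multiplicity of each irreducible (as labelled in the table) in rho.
Multiplicities: chi_1: 1, chi_2: 2, chi_3: 0, chi_4: 2, chi_5: 0.

Details: Use <chi_rho, chi> = (1/|G|) sum_C |C| * chi_rho(C) * conj(chi(C)) with |G| = 8 for each irreducible chi in the table:
  <chi_rho, chi_1> = (1/8)[1*(5)*conj(1) + 1*(5)*conj(1) + 2*(1)*conj(1) + 2*(-3)*conj(1) + 2*(1)*conj(1)]
      = (1/8)[(5) + (5) + (2) + (-6) + (2)] = 8/8 = 1
  <chi_rho, chi_2> = (1/8)[1*(5)*conj(1) + 1*(5)*conj(1) + 2*(1)*conj(1) + 2*(-3)*conj(-1) + 2*(1)*conj(-1)]
      = (1/8)[(5) + (5) + (2) + (6) + (-2)] = 16/8 = 2
  <chi_rho, chi_3> = (1/8)[1*(5)*conj(1) + 1*(5)*conj(1) + 2*(1)*conj(-1) + 2*(-3)*conj(1) + 2*(1)*conj(-1)]
      = (1/8)[(5) + (5) + (-2) + (-6) + (-2)] = 0/8 = 0
  <chi_rho, chi_4> = (1/8)[1*(5)*conj(1) + 1*(5)*conj(1) + 2*(1)*conj(-1) + 2*(-3)*conj(-1) + 2*(1)*conj(1)]
      = (1/8)[(5) + (5) + (-2) + (6) + (2)] = 16/8 = 2
  <chi_rho, chi_5> = (1/8)[1*(5)*conj(2) + 1*(5)*conj(-2) + 2*(1)*conj(0) + 2*(-3)*conj(0) + 2*(1)*conj(0)]
      = (1/8)[(10) + (-10) + (0) + (0) + (0)] = 0/8 = 0
Dimension check: dim(rho) = sum (mult * dim) = 1*1 + 2*1 + 0*1 + 2*1 + 0*2 = 5 = chi_rho(e) = 5.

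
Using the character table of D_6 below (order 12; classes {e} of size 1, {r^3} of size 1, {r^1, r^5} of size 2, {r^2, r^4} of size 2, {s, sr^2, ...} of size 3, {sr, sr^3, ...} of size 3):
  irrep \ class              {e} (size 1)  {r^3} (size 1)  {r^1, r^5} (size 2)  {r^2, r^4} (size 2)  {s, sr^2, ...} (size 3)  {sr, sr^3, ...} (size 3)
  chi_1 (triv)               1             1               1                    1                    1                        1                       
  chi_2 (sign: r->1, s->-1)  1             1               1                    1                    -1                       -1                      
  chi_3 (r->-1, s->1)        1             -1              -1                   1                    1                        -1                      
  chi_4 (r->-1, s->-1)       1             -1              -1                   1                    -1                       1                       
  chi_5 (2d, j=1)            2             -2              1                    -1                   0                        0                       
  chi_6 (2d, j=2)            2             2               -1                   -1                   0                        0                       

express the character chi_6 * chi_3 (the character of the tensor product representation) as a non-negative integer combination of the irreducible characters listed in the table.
chi_6 tensor chi_3 = chi_5 (all other irreducibles have multiplicity 0).

Derivation: The character of a tensor product is the pointwise product (chi_6 * chi_3)(C) = chi_6(C) * chi_3(C):
  {e}: (2)*(1), {r^3}: (2)*(-1), {r^1, r^5}: (-1)*(-1), {r^2, r^4}: (-1)*(1), {s, sr^2, ...}: (0)*(1), {sr, sr^3, ...}: (0)*(-1)
so (chi_6 * chi_3) takes values
  {e} -> 2, {r^3} -> -2, {r^1, r^5} -> 1, {r^2, r^4} -> -1, {s, sr^2, ...} -> 0, {sr, sr^3, ...} -> 0.
Now take the inner product of this character with each irreducible chi from the table, <chi_6*chi_3, chi> = (1/12) sum_C |C| (chi_6*chi_3)(C) conj(chi(C)):
  <chi_6*chi_3, chi_1> = (1/12)[1*(2)*conj(1) + 1*(-2)*conj(1) + 2*(1)*conj(1) + 2*(-1)*conj(1) + 3*(0)*conj(1) + 3*(0)*conj(1)]
      = (1/12)[(2) + (-2) + (2) + (-2) + (0) + (0)] = 0/12 = 0
  <chi_6*chi_3, chi_2> = (1/12)[1*(2)*conj(1) + 1*(-2)*conj(1) + 2*(1)*conj(1) + 2*(-1)*conj(1) + 3*(0)*conj(-1) + 3*(0)*conj(-1)]
      = (1/12)[(2) + (-2) + (2) + (-2) + (0) + (0)] = 0/12 = 0
  <chi_6*chi_3, chi_3> = (1/12)[1*(2)*conj(1) + 1*(-2)*conj(-1) + 2*(1)*conj(-1) + 2*(-1)*conj(1) + 3*(0)*conj(1) + 3*(0)*conj(-1)]
      = (1/12)[(2) + (2) + (-2) + (-2) + (0) + (0)] = 0/12 = 0
  <chi_6*chi_3, chi_4> = (1/12)[1*(2)*conj(1) + 1*(-2)*conj(-1) + 2*(1)*conj(-1) + 2*(-1)*conj(1) + 3*(0)*conj(-1) + 3*(0)*conj(1)]
      = (1/12)[(2) + (2) + (-2) + (-2) + (0) + (0)] = 0/12 = 0
  <chi_6*chi_3, chi_5> = (1/12)[1*(2)*conj(2) + 1*(-2)*conj(-2) + 2*(1)*conj(1) + 2*(-1)*conj(-1) + 3*(0)*conj(0) + 3*(0)*conj(0)]
      = (1/12)[(4) + (4) + (2) + (2) + (0) + (0)] = 12/12 = 1
  <chi_6*chi_3, chi_6> = (1/12)[1*(2)*conj(2) + 1*(-2)*conj(2) + 2*(1)*conj(-1) + 2*(-1)*conj(-1) + 3*(0)*conj(0) + 3*(0)*conj(0)]
      = (1/12)[(4) + (-4) + (-2) + (2) + (0) + (0)] = 0/12 = 0
Hence the multiplicities are chi_5: 1. Dimension check: dim(chi_6)*dim(chi_3) = 2*1 = 2 and sum (mult * dim) = 1*2 = 2.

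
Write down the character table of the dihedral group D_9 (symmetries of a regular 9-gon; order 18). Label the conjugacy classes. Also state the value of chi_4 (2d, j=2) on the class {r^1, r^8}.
Conjugacy classes: {e} of size 1, {r^1, r^8} of size 2, {r^2, r^7} of size 2, {r^3, r^6} of size 2, {r^4, r^5} of size 2, {s, sr, ..., sr^8} of size 9.
Character table:
  irrep \ class              {e} (size 1)  {r^1, r^8} (size 2)  {r^2, r^7} (size 2)  {r^3, r^6} (size 2)  {r^4, r^5} (size 2)  {s, sr, ..., sr^8} (size 9)
  chi_1 (triv)               1             1                    1                    1                    1                    1                          
  chi_2 (sign: r->1, s->-1)  1             1                    1                    1                    1                    -1                         
  chi_3 (2d, j=1)            2             2*cos(2*pi/9)        2*cos(4*pi/9)        -1                   -2*cos(pi/9)         0                          
  chi_4 (2d, j=2)            2             2*cos(4*pi/9)        -2*cos(pi/9)         -1                   2*cos(2*pi/9)        0                          
  chi_5 (2d, j=3)            2             -1                   -1                   2                    -1                   0                          
  chi_6 (2d, j=4)            2             -2*cos(pi/9)         2*cos(2*pi/9)        -1                   2*cos(4*pi/9)        0                          

Spot check: chi_4 (2d, j=2) on {r^1, r^8} = 2*cos(4*pi/9).

Explanation: D_9 has order 2*9 = 18 with 6 conjugacy classes, hence 6 irreducibles. Sum of squared dims 1 + 1 + 4 + 4 + 4 + 4 = 18 = |G|. Linear characters come from the abelianisation; the 2-dimensional irreps have character r^k -> 2*cos(2*pi*j*k/9), reflections -> 0.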